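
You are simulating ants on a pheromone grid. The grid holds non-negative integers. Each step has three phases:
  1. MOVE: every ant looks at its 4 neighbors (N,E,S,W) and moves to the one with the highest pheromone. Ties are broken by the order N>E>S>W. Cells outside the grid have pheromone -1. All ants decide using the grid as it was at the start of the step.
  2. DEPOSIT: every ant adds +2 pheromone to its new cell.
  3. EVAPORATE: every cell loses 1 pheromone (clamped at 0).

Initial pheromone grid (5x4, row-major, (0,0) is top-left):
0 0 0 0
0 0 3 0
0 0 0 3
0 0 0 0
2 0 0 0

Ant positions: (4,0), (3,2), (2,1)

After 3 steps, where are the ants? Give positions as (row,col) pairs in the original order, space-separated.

Step 1: ant0:(4,0)->N->(3,0) | ant1:(3,2)->N->(2,2) | ant2:(2,1)->N->(1,1)
  grid max=2 at (1,2)
Step 2: ant0:(3,0)->S->(4,0) | ant1:(2,2)->N->(1,2) | ant2:(1,1)->E->(1,2)
  grid max=5 at (1,2)
Step 3: ant0:(4,0)->N->(3,0) | ant1:(1,2)->N->(0,2) | ant2:(1,2)->N->(0,2)
  grid max=4 at (1,2)

(3,0) (0,2) (0,2)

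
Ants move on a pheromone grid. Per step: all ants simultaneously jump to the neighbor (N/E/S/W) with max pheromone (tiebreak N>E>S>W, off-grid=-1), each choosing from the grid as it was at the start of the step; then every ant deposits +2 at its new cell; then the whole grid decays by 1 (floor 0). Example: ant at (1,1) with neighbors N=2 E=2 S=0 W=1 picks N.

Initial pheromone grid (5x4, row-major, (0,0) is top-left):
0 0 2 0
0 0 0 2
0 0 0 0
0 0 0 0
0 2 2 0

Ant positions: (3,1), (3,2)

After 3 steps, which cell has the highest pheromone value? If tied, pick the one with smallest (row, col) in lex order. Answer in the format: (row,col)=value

Step 1: ant0:(3,1)->S->(4,1) | ant1:(3,2)->S->(4,2)
  grid max=3 at (4,1)
Step 2: ant0:(4,1)->E->(4,2) | ant1:(4,2)->W->(4,1)
  grid max=4 at (4,1)
Step 3: ant0:(4,2)->W->(4,1) | ant1:(4,1)->E->(4,2)
  grid max=5 at (4,1)
Final grid:
  0 0 0 0
  0 0 0 0
  0 0 0 0
  0 0 0 0
  0 5 5 0
Max pheromone 5 at (4,1)

Answer: (4,1)=5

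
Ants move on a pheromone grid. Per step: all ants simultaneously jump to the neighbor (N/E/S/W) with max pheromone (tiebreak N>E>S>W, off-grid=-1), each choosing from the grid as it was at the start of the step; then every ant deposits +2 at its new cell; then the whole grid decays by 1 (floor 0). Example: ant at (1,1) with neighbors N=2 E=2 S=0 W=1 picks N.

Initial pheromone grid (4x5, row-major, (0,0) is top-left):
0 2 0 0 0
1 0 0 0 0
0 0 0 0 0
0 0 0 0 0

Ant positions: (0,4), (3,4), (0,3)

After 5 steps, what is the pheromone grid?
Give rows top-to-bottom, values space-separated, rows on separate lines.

After step 1: ants at (1,4),(2,4),(0,4)
  0 1 0 0 1
  0 0 0 0 1
  0 0 0 0 1
  0 0 0 0 0
After step 2: ants at (0,4),(1,4),(1,4)
  0 0 0 0 2
  0 0 0 0 4
  0 0 0 0 0
  0 0 0 0 0
After step 3: ants at (1,4),(0,4),(0,4)
  0 0 0 0 5
  0 0 0 0 5
  0 0 0 0 0
  0 0 0 0 0
After step 4: ants at (0,4),(1,4),(1,4)
  0 0 0 0 6
  0 0 0 0 8
  0 0 0 0 0
  0 0 0 0 0
After step 5: ants at (1,4),(0,4),(0,4)
  0 0 0 0 9
  0 0 0 0 9
  0 0 0 0 0
  0 0 0 0 0

0 0 0 0 9
0 0 0 0 9
0 0 0 0 0
0 0 0 0 0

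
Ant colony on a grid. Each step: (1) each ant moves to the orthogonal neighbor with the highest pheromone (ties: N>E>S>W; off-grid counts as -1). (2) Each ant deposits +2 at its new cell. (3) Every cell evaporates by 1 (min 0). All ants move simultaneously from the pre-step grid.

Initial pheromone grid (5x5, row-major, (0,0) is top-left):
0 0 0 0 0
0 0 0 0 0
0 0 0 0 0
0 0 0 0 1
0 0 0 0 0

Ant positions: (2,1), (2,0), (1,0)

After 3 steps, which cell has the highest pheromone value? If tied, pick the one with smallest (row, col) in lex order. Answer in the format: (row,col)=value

Step 1: ant0:(2,1)->N->(1,1) | ant1:(2,0)->N->(1,0) | ant2:(1,0)->N->(0,0)
  grid max=1 at (0,0)
Step 2: ant0:(1,1)->W->(1,0) | ant1:(1,0)->N->(0,0) | ant2:(0,0)->S->(1,0)
  grid max=4 at (1,0)
Step 3: ant0:(1,0)->N->(0,0) | ant1:(0,0)->S->(1,0) | ant2:(1,0)->N->(0,0)
  grid max=5 at (0,0)
Final grid:
  5 0 0 0 0
  5 0 0 0 0
  0 0 0 0 0
  0 0 0 0 0
  0 0 0 0 0
Max pheromone 5 at (0,0)

Answer: (0,0)=5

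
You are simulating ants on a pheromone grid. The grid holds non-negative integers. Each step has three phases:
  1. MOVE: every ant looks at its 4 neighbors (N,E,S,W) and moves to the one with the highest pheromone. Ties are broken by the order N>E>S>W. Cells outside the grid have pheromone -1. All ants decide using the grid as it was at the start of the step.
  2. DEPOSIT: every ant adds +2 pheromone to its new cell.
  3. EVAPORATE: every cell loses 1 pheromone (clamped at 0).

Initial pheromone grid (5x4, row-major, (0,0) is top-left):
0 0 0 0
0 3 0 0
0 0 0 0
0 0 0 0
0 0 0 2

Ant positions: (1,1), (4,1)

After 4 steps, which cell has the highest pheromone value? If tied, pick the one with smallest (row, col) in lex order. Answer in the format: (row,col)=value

Step 1: ant0:(1,1)->N->(0,1) | ant1:(4,1)->N->(3,1)
  grid max=2 at (1,1)
Step 2: ant0:(0,1)->S->(1,1) | ant1:(3,1)->N->(2,1)
  grid max=3 at (1,1)
Step 3: ant0:(1,1)->S->(2,1) | ant1:(2,1)->N->(1,1)
  grid max=4 at (1,1)
Step 4: ant0:(2,1)->N->(1,1) | ant1:(1,1)->S->(2,1)
  grid max=5 at (1,1)
Final grid:
  0 0 0 0
  0 5 0 0
  0 3 0 0
  0 0 0 0
  0 0 0 0
Max pheromone 5 at (1,1)

Answer: (1,1)=5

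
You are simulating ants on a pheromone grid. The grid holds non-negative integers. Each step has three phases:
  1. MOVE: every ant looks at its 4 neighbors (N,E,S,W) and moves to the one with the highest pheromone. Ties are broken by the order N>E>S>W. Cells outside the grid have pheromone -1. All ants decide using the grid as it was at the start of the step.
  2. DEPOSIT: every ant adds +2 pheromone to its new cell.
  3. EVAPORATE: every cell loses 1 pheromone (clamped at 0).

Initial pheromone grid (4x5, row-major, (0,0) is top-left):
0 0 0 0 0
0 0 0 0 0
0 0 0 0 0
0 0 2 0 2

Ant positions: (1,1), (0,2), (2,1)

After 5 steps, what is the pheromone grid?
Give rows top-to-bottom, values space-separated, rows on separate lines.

After step 1: ants at (0,1),(0,3),(1,1)
  0 1 0 1 0
  0 1 0 0 0
  0 0 0 0 0
  0 0 1 0 1
After step 2: ants at (1,1),(0,4),(0,1)
  0 2 0 0 1
  0 2 0 0 0
  0 0 0 0 0
  0 0 0 0 0
After step 3: ants at (0,1),(1,4),(1,1)
  0 3 0 0 0
  0 3 0 0 1
  0 0 0 0 0
  0 0 0 0 0
After step 4: ants at (1,1),(0,4),(0,1)
  0 4 0 0 1
  0 4 0 0 0
  0 0 0 0 0
  0 0 0 0 0
After step 5: ants at (0,1),(1,4),(1,1)
  0 5 0 0 0
  0 5 0 0 1
  0 0 0 0 0
  0 0 0 0 0

0 5 0 0 0
0 5 0 0 1
0 0 0 0 0
0 0 0 0 0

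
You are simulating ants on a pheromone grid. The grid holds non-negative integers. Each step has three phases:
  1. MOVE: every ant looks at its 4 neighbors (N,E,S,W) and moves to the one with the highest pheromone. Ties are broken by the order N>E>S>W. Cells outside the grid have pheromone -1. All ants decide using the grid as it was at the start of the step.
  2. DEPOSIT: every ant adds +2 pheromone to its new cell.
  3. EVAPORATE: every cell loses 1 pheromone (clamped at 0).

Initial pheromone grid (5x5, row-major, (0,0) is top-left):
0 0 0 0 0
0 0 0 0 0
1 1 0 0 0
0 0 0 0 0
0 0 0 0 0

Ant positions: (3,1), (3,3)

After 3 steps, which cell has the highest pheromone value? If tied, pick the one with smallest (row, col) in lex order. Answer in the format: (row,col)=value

Answer: (2,1)=2

Derivation:
Step 1: ant0:(3,1)->N->(2,1) | ant1:(3,3)->N->(2,3)
  grid max=2 at (2,1)
Step 2: ant0:(2,1)->N->(1,1) | ant1:(2,3)->N->(1,3)
  grid max=1 at (1,1)
Step 3: ant0:(1,1)->S->(2,1) | ant1:(1,3)->N->(0,3)
  grid max=2 at (2,1)
Final grid:
  0 0 0 1 0
  0 0 0 0 0
  0 2 0 0 0
  0 0 0 0 0
  0 0 0 0 0
Max pheromone 2 at (2,1)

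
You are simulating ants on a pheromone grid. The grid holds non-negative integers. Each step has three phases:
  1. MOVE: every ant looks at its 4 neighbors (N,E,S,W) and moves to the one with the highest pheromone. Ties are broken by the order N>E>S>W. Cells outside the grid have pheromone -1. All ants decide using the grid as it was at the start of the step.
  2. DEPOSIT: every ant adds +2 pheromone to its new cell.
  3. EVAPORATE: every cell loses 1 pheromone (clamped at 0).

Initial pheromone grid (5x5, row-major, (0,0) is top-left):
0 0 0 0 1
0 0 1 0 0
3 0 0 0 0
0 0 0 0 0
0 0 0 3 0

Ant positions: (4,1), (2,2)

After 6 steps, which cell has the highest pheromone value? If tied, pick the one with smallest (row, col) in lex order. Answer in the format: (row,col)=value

Answer: (0,2)=1

Derivation:
Step 1: ant0:(4,1)->N->(3,1) | ant1:(2,2)->N->(1,2)
  grid max=2 at (1,2)
Step 2: ant0:(3,1)->N->(2,1) | ant1:(1,2)->N->(0,2)
  grid max=1 at (0,2)
Step 3: ant0:(2,1)->W->(2,0) | ant1:(0,2)->S->(1,2)
  grid max=2 at (1,2)
Step 4: ant0:(2,0)->N->(1,0) | ant1:(1,2)->N->(0,2)
  grid max=1 at (0,2)
Step 5: ant0:(1,0)->S->(2,0) | ant1:(0,2)->S->(1,2)
  grid max=2 at (1,2)
Step 6: ant0:(2,0)->N->(1,0) | ant1:(1,2)->N->(0,2)
  grid max=1 at (0,2)
Final grid:
  0 0 1 0 0
  1 0 1 0 0
  1 0 0 0 0
  0 0 0 0 0
  0 0 0 0 0
Max pheromone 1 at (0,2)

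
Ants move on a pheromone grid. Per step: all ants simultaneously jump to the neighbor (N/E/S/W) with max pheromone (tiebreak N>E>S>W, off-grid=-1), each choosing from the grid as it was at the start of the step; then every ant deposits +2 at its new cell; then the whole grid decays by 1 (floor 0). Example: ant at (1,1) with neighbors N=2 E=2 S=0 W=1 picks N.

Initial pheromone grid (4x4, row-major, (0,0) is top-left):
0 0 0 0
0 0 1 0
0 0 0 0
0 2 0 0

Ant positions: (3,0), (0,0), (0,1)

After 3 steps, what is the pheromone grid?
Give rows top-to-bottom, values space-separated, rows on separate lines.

After step 1: ants at (3,1),(0,1),(0,2)
  0 1 1 0
  0 0 0 0
  0 0 0 0
  0 3 0 0
After step 2: ants at (2,1),(0,2),(0,1)
  0 2 2 0
  0 0 0 0
  0 1 0 0
  0 2 0 0
After step 3: ants at (3,1),(0,1),(0,2)
  0 3 3 0
  0 0 0 0
  0 0 0 0
  0 3 0 0

0 3 3 0
0 0 0 0
0 0 0 0
0 3 0 0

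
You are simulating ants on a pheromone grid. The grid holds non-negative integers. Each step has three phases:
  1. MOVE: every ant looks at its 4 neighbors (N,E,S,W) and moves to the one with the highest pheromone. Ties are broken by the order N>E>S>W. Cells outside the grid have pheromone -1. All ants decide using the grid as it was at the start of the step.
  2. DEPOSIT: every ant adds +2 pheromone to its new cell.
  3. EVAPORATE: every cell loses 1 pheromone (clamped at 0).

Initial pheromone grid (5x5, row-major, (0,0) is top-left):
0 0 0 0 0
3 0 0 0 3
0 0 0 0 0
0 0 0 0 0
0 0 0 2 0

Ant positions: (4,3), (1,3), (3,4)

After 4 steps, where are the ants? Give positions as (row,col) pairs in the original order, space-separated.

Step 1: ant0:(4,3)->N->(3,3) | ant1:(1,3)->E->(1,4) | ant2:(3,4)->N->(2,4)
  grid max=4 at (1,4)
Step 2: ant0:(3,3)->S->(4,3) | ant1:(1,4)->S->(2,4) | ant2:(2,4)->N->(1,4)
  grid max=5 at (1,4)
Step 3: ant0:(4,3)->N->(3,3) | ant1:(2,4)->N->(1,4) | ant2:(1,4)->S->(2,4)
  grid max=6 at (1,4)
Step 4: ant0:(3,3)->S->(4,3) | ant1:(1,4)->S->(2,4) | ant2:(2,4)->N->(1,4)
  grid max=7 at (1,4)

(4,3) (2,4) (1,4)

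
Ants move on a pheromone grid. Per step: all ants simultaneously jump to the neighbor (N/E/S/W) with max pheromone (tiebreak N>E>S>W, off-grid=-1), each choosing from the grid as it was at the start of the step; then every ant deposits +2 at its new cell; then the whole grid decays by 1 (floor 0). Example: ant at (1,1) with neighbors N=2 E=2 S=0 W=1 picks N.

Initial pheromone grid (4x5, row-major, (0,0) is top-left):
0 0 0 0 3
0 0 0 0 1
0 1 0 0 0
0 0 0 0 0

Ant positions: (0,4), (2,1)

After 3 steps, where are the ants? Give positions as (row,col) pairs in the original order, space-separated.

Step 1: ant0:(0,4)->S->(1,4) | ant1:(2,1)->N->(1,1)
  grid max=2 at (0,4)
Step 2: ant0:(1,4)->N->(0,4) | ant1:(1,1)->N->(0,1)
  grid max=3 at (0,4)
Step 3: ant0:(0,4)->S->(1,4) | ant1:(0,1)->E->(0,2)
  grid max=2 at (0,4)

(1,4) (0,2)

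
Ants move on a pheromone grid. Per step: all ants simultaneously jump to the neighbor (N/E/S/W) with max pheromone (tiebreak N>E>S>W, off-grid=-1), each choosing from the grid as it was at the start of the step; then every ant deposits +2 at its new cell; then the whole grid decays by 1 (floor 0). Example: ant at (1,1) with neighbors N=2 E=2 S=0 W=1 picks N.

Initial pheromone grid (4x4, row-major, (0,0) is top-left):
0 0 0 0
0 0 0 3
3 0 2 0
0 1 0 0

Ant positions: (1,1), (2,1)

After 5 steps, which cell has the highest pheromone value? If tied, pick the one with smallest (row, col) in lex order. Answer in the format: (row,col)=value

Answer: (2,0)=4

Derivation:
Step 1: ant0:(1,1)->N->(0,1) | ant1:(2,1)->W->(2,0)
  grid max=4 at (2,0)
Step 2: ant0:(0,1)->E->(0,2) | ant1:(2,0)->N->(1,0)
  grid max=3 at (2,0)
Step 3: ant0:(0,2)->E->(0,3) | ant1:(1,0)->S->(2,0)
  grid max=4 at (2,0)
Step 4: ant0:(0,3)->S->(1,3) | ant1:(2,0)->N->(1,0)
  grid max=3 at (2,0)
Step 5: ant0:(1,3)->N->(0,3) | ant1:(1,0)->S->(2,0)
  grid max=4 at (2,0)
Final grid:
  0 0 0 1
  0 0 0 0
  4 0 0 0
  0 0 0 0
Max pheromone 4 at (2,0)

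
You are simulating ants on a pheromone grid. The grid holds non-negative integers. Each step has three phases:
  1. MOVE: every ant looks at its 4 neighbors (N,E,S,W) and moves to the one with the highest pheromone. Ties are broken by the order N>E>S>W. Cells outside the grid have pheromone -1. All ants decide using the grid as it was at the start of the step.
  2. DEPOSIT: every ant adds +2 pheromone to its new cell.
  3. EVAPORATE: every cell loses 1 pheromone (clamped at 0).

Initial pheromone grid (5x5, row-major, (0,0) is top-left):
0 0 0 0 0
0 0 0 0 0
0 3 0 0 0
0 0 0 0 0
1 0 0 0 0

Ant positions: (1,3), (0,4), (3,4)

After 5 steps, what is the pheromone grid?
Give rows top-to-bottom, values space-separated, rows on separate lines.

After step 1: ants at (0,3),(1,4),(2,4)
  0 0 0 1 0
  0 0 0 0 1
  0 2 0 0 1
  0 0 0 0 0
  0 0 0 0 0
After step 2: ants at (0,4),(2,4),(1,4)
  0 0 0 0 1
  0 0 0 0 2
  0 1 0 0 2
  0 0 0 0 0
  0 0 0 0 0
After step 3: ants at (1,4),(1,4),(2,4)
  0 0 0 0 0
  0 0 0 0 5
  0 0 0 0 3
  0 0 0 0 0
  0 0 0 0 0
After step 4: ants at (2,4),(2,4),(1,4)
  0 0 0 0 0
  0 0 0 0 6
  0 0 0 0 6
  0 0 0 0 0
  0 0 0 0 0
After step 5: ants at (1,4),(1,4),(2,4)
  0 0 0 0 0
  0 0 0 0 9
  0 0 0 0 7
  0 0 0 0 0
  0 0 0 0 0

0 0 0 0 0
0 0 0 0 9
0 0 0 0 7
0 0 0 0 0
0 0 0 0 0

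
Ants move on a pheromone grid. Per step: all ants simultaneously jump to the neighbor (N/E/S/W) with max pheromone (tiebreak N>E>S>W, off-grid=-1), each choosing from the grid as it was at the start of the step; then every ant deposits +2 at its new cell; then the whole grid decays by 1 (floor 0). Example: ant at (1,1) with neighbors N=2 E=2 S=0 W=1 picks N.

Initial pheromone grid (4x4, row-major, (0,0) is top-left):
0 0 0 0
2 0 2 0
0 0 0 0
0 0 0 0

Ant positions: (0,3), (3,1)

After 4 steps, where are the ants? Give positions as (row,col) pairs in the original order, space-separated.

Step 1: ant0:(0,3)->S->(1,3) | ant1:(3,1)->N->(2,1)
  grid max=1 at (1,0)
Step 2: ant0:(1,3)->W->(1,2) | ant1:(2,1)->N->(1,1)
  grid max=2 at (1,2)
Step 3: ant0:(1,2)->W->(1,1) | ant1:(1,1)->E->(1,2)
  grid max=3 at (1,2)
Step 4: ant0:(1,1)->E->(1,2) | ant1:(1,2)->W->(1,1)
  grid max=4 at (1,2)

(1,2) (1,1)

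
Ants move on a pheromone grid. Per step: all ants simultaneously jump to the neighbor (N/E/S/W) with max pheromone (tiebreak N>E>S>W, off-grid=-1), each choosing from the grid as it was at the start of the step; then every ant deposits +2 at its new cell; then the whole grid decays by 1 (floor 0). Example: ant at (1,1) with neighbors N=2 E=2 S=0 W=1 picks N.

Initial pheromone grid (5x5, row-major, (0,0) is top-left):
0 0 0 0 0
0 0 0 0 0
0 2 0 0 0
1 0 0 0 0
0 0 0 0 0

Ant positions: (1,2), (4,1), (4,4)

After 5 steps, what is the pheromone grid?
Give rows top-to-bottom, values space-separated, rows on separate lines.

After step 1: ants at (0,2),(3,1),(3,4)
  0 0 1 0 0
  0 0 0 0 0
  0 1 0 0 0
  0 1 0 0 1
  0 0 0 0 0
After step 2: ants at (0,3),(2,1),(2,4)
  0 0 0 1 0
  0 0 0 0 0
  0 2 0 0 1
  0 0 0 0 0
  0 0 0 0 0
After step 3: ants at (0,4),(1,1),(1,4)
  0 0 0 0 1
  0 1 0 0 1
  0 1 0 0 0
  0 0 0 0 0
  0 0 0 0 0
After step 4: ants at (1,4),(2,1),(0,4)
  0 0 0 0 2
  0 0 0 0 2
  0 2 0 0 0
  0 0 0 0 0
  0 0 0 0 0
After step 5: ants at (0,4),(1,1),(1,4)
  0 0 0 0 3
  0 1 0 0 3
  0 1 0 0 0
  0 0 0 0 0
  0 0 0 0 0

0 0 0 0 3
0 1 0 0 3
0 1 0 0 0
0 0 0 0 0
0 0 0 0 0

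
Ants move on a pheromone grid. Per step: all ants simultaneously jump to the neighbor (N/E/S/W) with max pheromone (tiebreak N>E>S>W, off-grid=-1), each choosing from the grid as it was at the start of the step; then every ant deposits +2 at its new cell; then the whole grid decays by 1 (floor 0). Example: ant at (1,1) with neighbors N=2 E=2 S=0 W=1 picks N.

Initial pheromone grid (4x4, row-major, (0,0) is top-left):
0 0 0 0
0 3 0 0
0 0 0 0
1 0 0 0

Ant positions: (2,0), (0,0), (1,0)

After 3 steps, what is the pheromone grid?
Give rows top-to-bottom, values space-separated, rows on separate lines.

After step 1: ants at (3,0),(0,1),(1,1)
  0 1 0 0
  0 4 0 0
  0 0 0 0
  2 0 0 0
After step 2: ants at (2,0),(1,1),(0,1)
  0 2 0 0
  0 5 0 0
  1 0 0 0
  1 0 0 0
After step 3: ants at (3,0),(0,1),(1,1)
  0 3 0 0
  0 6 0 0
  0 0 0 0
  2 0 0 0

0 3 0 0
0 6 0 0
0 0 0 0
2 0 0 0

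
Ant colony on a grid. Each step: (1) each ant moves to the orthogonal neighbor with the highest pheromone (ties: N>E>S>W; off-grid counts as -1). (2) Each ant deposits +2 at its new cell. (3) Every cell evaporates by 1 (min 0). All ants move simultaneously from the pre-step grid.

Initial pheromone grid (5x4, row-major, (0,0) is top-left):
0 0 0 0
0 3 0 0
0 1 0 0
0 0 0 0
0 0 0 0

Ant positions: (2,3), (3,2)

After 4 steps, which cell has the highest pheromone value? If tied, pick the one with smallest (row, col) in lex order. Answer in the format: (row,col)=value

Answer: (0,1)=1

Derivation:
Step 1: ant0:(2,3)->N->(1,3) | ant1:(3,2)->N->(2,2)
  grid max=2 at (1,1)
Step 2: ant0:(1,3)->N->(0,3) | ant1:(2,2)->N->(1,2)
  grid max=1 at (0,3)
Step 3: ant0:(0,3)->S->(1,3) | ant1:(1,2)->W->(1,1)
  grid max=2 at (1,1)
Step 4: ant0:(1,3)->N->(0,3) | ant1:(1,1)->N->(0,1)
  grid max=1 at (0,1)
Final grid:
  0 1 0 1
  0 1 0 0
  0 0 0 0
  0 0 0 0
  0 0 0 0
Max pheromone 1 at (0,1)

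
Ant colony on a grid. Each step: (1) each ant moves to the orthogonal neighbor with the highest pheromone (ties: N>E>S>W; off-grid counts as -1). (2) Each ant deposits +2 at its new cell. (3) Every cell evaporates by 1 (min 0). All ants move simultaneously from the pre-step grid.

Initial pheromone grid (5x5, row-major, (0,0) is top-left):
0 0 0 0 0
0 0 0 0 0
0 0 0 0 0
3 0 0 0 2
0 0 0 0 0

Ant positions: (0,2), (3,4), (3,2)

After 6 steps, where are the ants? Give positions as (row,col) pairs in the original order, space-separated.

Step 1: ant0:(0,2)->E->(0,3) | ant1:(3,4)->N->(2,4) | ant2:(3,2)->N->(2,2)
  grid max=2 at (3,0)
Step 2: ant0:(0,3)->E->(0,4) | ant1:(2,4)->S->(3,4) | ant2:(2,2)->N->(1,2)
  grid max=2 at (3,4)
Step 3: ant0:(0,4)->S->(1,4) | ant1:(3,4)->N->(2,4) | ant2:(1,2)->N->(0,2)
  grid max=1 at (0,2)
Step 4: ant0:(1,4)->S->(2,4) | ant1:(2,4)->N->(1,4) | ant2:(0,2)->E->(0,3)
  grid max=2 at (1,4)
Step 5: ant0:(2,4)->N->(1,4) | ant1:(1,4)->S->(2,4) | ant2:(0,3)->E->(0,4)
  grid max=3 at (1,4)
Step 6: ant0:(1,4)->S->(2,4) | ant1:(2,4)->N->(1,4) | ant2:(0,4)->S->(1,4)
  grid max=6 at (1,4)

(2,4) (1,4) (1,4)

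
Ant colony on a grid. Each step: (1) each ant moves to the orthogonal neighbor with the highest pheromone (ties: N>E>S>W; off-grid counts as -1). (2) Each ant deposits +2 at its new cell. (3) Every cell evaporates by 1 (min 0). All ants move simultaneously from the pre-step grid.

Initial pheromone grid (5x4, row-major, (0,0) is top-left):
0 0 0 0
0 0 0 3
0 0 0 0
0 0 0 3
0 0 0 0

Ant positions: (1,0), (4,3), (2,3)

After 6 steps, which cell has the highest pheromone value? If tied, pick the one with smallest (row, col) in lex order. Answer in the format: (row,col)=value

Step 1: ant0:(1,0)->N->(0,0) | ant1:(4,3)->N->(3,3) | ant2:(2,3)->N->(1,3)
  grid max=4 at (1,3)
Step 2: ant0:(0,0)->E->(0,1) | ant1:(3,3)->N->(2,3) | ant2:(1,3)->N->(0,3)
  grid max=3 at (1,3)
Step 3: ant0:(0,1)->E->(0,2) | ant1:(2,3)->N->(1,3) | ant2:(0,3)->S->(1,3)
  grid max=6 at (1,3)
Step 4: ant0:(0,2)->E->(0,3) | ant1:(1,3)->N->(0,3) | ant2:(1,3)->N->(0,3)
  grid max=5 at (0,3)
Step 5: ant0:(0,3)->S->(1,3) | ant1:(0,3)->S->(1,3) | ant2:(0,3)->S->(1,3)
  grid max=10 at (1,3)
Step 6: ant0:(1,3)->N->(0,3) | ant1:(1,3)->N->(0,3) | ant2:(1,3)->N->(0,3)
  grid max=9 at (0,3)
Final grid:
  0 0 0 9
  0 0 0 9
  0 0 0 0
  0 0 0 0
  0 0 0 0
Max pheromone 9 at (0,3)

Answer: (0,3)=9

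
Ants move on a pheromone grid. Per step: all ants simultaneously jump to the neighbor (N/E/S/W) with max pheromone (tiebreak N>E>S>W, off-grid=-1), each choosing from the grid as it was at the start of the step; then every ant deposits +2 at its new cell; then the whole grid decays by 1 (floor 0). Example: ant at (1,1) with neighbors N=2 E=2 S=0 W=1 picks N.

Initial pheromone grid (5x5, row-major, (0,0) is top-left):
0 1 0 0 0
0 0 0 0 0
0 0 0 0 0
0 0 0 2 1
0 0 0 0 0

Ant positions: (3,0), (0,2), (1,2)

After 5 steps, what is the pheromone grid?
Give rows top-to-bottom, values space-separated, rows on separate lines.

After step 1: ants at (2,0),(0,1),(0,2)
  0 2 1 0 0
  0 0 0 0 0
  1 0 0 0 0
  0 0 0 1 0
  0 0 0 0 0
After step 2: ants at (1,0),(0,2),(0,1)
  0 3 2 0 0
  1 0 0 0 0
  0 0 0 0 0
  0 0 0 0 0
  0 0 0 0 0
After step 3: ants at (0,0),(0,1),(0,2)
  1 4 3 0 0
  0 0 0 0 0
  0 0 0 0 0
  0 0 0 0 0
  0 0 0 0 0
After step 4: ants at (0,1),(0,2),(0,1)
  0 7 4 0 0
  0 0 0 0 0
  0 0 0 0 0
  0 0 0 0 0
  0 0 0 0 0
After step 5: ants at (0,2),(0,1),(0,2)
  0 8 7 0 0
  0 0 0 0 0
  0 0 0 0 0
  0 0 0 0 0
  0 0 0 0 0

0 8 7 0 0
0 0 0 0 0
0 0 0 0 0
0 0 0 0 0
0 0 0 0 0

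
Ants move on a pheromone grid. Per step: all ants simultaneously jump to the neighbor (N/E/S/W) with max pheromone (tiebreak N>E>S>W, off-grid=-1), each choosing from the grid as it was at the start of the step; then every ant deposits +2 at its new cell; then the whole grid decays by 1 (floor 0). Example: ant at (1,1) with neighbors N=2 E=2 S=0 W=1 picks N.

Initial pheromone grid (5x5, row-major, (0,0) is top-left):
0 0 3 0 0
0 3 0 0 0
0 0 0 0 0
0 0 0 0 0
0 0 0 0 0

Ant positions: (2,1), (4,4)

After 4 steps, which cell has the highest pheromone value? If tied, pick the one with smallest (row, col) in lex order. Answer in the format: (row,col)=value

Step 1: ant0:(2,1)->N->(1,1) | ant1:(4,4)->N->(3,4)
  grid max=4 at (1,1)
Step 2: ant0:(1,1)->N->(0,1) | ant1:(3,4)->N->(2,4)
  grid max=3 at (1,1)
Step 3: ant0:(0,1)->S->(1,1) | ant1:(2,4)->N->(1,4)
  grid max=4 at (1,1)
Step 4: ant0:(1,1)->N->(0,1) | ant1:(1,4)->N->(0,4)
  grid max=3 at (1,1)
Final grid:
  0 1 0 0 1
  0 3 0 0 0
  0 0 0 0 0
  0 0 0 0 0
  0 0 0 0 0
Max pheromone 3 at (1,1)

Answer: (1,1)=3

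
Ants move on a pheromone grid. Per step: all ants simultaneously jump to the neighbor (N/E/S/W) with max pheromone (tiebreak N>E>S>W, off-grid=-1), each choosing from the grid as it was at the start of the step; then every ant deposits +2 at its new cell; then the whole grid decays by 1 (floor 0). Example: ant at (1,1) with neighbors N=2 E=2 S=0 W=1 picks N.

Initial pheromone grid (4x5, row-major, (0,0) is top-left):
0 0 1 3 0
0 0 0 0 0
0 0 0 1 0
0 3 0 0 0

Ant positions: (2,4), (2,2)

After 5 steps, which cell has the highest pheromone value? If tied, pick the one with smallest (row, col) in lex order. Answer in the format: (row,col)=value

Step 1: ant0:(2,4)->W->(2,3) | ant1:(2,2)->E->(2,3)
  grid max=4 at (2,3)
Step 2: ant0:(2,3)->N->(1,3) | ant1:(2,3)->N->(1,3)
  grid max=3 at (1,3)
Step 3: ant0:(1,3)->S->(2,3) | ant1:(1,3)->S->(2,3)
  grid max=6 at (2,3)
Step 4: ant0:(2,3)->N->(1,3) | ant1:(2,3)->N->(1,3)
  grid max=5 at (1,3)
Step 5: ant0:(1,3)->S->(2,3) | ant1:(1,3)->S->(2,3)
  grid max=8 at (2,3)
Final grid:
  0 0 0 0 0
  0 0 0 4 0
  0 0 0 8 0
  0 0 0 0 0
Max pheromone 8 at (2,3)

Answer: (2,3)=8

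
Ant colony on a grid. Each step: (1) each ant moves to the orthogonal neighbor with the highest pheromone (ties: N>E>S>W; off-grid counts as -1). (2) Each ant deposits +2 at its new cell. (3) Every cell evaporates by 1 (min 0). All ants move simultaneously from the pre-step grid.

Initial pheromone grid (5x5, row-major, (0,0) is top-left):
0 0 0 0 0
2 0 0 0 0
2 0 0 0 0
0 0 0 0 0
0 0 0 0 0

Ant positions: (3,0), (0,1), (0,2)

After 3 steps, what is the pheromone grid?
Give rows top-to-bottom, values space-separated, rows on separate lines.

After step 1: ants at (2,0),(0,2),(0,3)
  0 0 1 1 0
  1 0 0 0 0
  3 0 0 0 0
  0 0 0 0 0
  0 0 0 0 0
After step 2: ants at (1,0),(0,3),(0,2)
  0 0 2 2 0
  2 0 0 0 0
  2 0 0 0 0
  0 0 0 0 0
  0 0 0 0 0
After step 3: ants at (2,0),(0,2),(0,3)
  0 0 3 3 0
  1 0 0 0 0
  3 0 0 0 0
  0 0 0 0 0
  0 0 0 0 0

0 0 3 3 0
1 0 0 0 0
3 0 0 0 0
0 0 0 0 0
0 0 0 0 0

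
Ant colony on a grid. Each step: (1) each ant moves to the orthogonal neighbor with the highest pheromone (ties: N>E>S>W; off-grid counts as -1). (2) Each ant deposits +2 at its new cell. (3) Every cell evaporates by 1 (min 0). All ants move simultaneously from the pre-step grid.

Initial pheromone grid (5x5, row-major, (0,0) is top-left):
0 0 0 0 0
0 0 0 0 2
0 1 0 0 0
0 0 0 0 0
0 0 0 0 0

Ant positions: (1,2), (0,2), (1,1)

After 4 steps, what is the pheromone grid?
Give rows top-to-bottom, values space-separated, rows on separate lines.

After step 1: ants at (0,2),(0,3),(2,1)
  0 0 1 1 0
  0 0 0 0 1
  0 2 0 0 0
  0 0 0 0 0
  0 0 0 0 0
After step 2: ants at (0,3),(0,2),(1,1)
  0 0 2 2 0
  0 1 0 0 0
  0 1 0 0 0
  0 0 0 0 0
  0 0 0 0 0
After step 3: ants at (0,2),(0,3),(2,1)
  0 0 3 3 0
  0 0 0 0 0
  0 2 0 0 0
  0 0 0 0 0
  0 0 0 0 0
After step 4: ants at (0,3),(0,2),(1,1)
  0 0 4 4 0
  0 1 0 0 0
  0 1 0 0 0
  0 0 0 0 0
  0 0 0 0 0

0 0 4 4 0
0 1 0 0 0
0 1 0 0 0
0 0 0 0 0
0 0 0 0 0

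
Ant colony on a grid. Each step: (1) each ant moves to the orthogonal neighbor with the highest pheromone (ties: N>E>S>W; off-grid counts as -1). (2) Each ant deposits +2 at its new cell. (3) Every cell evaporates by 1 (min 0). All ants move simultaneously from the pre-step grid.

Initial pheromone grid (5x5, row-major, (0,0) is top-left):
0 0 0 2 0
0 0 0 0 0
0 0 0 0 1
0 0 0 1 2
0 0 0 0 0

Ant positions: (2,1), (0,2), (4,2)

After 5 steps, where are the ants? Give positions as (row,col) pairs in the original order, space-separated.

Step 1: ant0:(2,1)->N->(1,1) | ant1:(0,2)->E->(0,3) | ant2:(4,2)->N->(3,2)
  grid max=3 at (0,3)
Step 2: ant0:(1,1)->N->(0,1) | ant1:(0,3)->E->(0,4) | ant2:(3,2)->N->(2,2)
  grid max=2 at (0,3)
Step 3: ant0:(0,1)->E->(0,2) | ant1:(0,4)->W->(0,3) | ant2:(2,2)->N->(1,2)
  grid max=3 at (0,3)
Step 4: ant0:(0,2)->E->(0,3) | ant1:(0,3)->W->(0,2) | ant2:(1,2)->N->(0,2)
  grid max=4 at (0,2)
Step 5: ant0:(0,3)->W->(0,2) | ant1:(0,2)->E->(0,3) | ant2:(0,2)->E->(0,3)
  grid max=7 at (0,3)

(0,2) (0,3) (0,3)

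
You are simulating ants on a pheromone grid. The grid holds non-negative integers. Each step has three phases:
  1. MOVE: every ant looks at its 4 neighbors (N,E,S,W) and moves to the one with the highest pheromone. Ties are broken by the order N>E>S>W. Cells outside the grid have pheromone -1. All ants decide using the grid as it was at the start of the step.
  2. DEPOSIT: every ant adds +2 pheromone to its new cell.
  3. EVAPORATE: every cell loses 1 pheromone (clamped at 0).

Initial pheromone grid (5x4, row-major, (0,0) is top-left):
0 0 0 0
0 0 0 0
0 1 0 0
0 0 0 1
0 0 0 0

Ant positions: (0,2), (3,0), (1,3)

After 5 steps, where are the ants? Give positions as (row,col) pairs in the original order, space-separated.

Step 1: ant0:(0,2)->E->(0,3) | ant1:(3,0)->N->(2,0) | ant2:(1,3)->N->(0,3)
  grid max=3 at (0,3)
Step 2: ant0:(0,3)->S->(1,3) | ant1:(2,0)->N->(1,0) | ant2:(0,3)->S->(1,3)
  grid max=3 at (1,3)
Step 3: ant0:(1,3)->N->(0,3) | ant1:(1,0)->N->(0,0) | ant2:(1,3)->N->(0,3)
  grid max=5 at (0,3)
Step 4: ant0:(0,3)->S->(1,3) | ant1:(0,0)->E->(0,1) | ant2:(0,3)->S->(1,3)
  grid max=5 at (1,3)
Step 5: ant0:(1,3)->N->(0,3) | ant1:(0,1)->E->(0,2) | ant2:(1,3)->N->(0,3)
  grid max=7 at (0,3)

(0,3) (0,2) (0,3)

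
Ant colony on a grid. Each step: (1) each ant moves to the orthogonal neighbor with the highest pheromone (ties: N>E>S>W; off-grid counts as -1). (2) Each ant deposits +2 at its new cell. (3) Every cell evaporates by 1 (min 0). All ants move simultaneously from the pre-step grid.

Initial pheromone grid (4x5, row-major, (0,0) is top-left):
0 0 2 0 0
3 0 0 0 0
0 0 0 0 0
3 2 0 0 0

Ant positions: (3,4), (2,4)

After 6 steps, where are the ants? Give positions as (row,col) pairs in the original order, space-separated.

Step 1: ant0:(3,4)->N->(2,4) | ant1:(2,4)->N->(1,4)
  grid max=2 at (1,0)
Step 2: ant0:(2,4)->N->(1,4) | ant1:(1,4)->S->(2,4)
  grid max=2 at (1,4)
Step 3: ant0:(1,4)->S->(2,4) | ant1:(2,4)->N->(1,4)
  grid max=3 at (1,4)
Step 4: ant0:(2,4)->N->(1,4) | ant1:(1,4)->S->(2,4)
  grid max=4 at (1,4)
Step 5: ant0:(1,4)->S->(2,4) | ant1:(2,4)->N->(1,4)
  grid max=5 at (1,4)
Step 6: ant0:(2,4)->N->(1,4) | ant1:(1,4)->S->(2,4)
  grid max=6 at (1,4)

(1,4) (2,4)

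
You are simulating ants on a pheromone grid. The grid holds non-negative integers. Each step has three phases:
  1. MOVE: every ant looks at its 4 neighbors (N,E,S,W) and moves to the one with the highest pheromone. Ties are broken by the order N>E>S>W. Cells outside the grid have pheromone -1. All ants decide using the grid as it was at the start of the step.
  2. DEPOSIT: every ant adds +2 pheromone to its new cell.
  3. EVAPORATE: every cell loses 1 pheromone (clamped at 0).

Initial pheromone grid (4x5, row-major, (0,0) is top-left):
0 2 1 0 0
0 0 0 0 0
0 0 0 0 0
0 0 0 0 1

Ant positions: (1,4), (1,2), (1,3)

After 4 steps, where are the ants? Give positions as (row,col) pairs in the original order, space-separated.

Step 1: ant0:(1,4)->N->(0,4) | ant1:(1,2)->N->(0,2) | ant2:(1,3)->N->(0,3)
  grid max=2 at (0,2)
Step 2: ant0:(0,4)->W->(0,3) | ant1:(0,2)->E->(0,3) | ant2:(0,3)->W->(0,2)
  grid max=4 at (0,3)
Step 3: ant0:(0,3)->W->(0,2) | ant1:(0,3)->W->(0,2) | ant2:(0,2)->E->(0,3)
  grid max=6 at (0,2)
Step 4: ant0:(0,2)->E->(0,3) | ant1:(0,2)->E->(0,3) | ant2:(0,3)->W->(0,2)
  grid max=8 at (0,3)

(0,3) (0,3) (0,2)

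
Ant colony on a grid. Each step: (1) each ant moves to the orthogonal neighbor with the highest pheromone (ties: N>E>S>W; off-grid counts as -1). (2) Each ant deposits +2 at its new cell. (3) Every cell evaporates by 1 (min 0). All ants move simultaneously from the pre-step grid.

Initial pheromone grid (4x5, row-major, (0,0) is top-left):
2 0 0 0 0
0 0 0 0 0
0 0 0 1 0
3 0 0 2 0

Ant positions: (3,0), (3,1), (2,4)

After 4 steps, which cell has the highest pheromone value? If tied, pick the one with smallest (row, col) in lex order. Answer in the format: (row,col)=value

Answer: (3,0)=7

Derivation:
Step 1: ant0:(3,0)->N->(2,0) | ant1:(3,1)->W->(3,0) | ant2:(2,4)->W->(2,3)
  grid max=4 at (3,0)
Step 2: ant0:(2,0)->S->(3,0) | ant1:(3,0)->N->(2,0) | ant2:(2,3)->S->(3,3)
  grid max=5 at (3,0)
Step 3: ant0:(3,0)->N->(2,0) | ant1:(2,0)->S->(3,0) | ant2:(3,3)->N->(2,3)
  grid max=6 at (3,0)
Step 4: ant0:(2,0)->S->(3,0) | ant1:(3,0)->N->(2,0) | ant2:(2,3)->S->(3,3)
  grid max=7 at (3,0)
Final grid:
  0 0 0 0 0
  0 0 0 0 0
  4 0 0 1 0
  7 0 0 2 0
Max pheromone 7 at (3,0)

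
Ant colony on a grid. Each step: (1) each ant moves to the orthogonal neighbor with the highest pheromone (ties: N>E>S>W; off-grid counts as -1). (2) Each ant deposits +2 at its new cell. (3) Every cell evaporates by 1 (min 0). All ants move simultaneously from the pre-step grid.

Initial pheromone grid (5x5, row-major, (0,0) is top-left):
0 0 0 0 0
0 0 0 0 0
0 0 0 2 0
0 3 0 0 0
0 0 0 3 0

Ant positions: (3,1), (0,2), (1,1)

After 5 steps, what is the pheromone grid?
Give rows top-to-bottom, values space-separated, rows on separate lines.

After step 1: ants at (2,1),(0,3),(0,1)
  0 1 0 1 0
  0 0 0 0 0
  0 1 0 1 0
  0 2 0 0 0
  0 0 0 2 0
After step 2: ants at (3,1),(0,4),(0,2)
  0 0 1 0 1
  0 0 0 0 0
  0 0 0 0 0
  0 3 0 0 0
  0 0 0 1 0
After step 3: ants at (2,1),(1,4),(0,3)
  0 0 0 1 0
  0 0 0 0 1
  0 1 0 0 0
  0 2 0 0 0
  0 0 0 0 0
After step 4: ants at (3,1),(0,4),(0,4)
  0 0 0 0 3
  0 0 0 0 0
  0 0 0 0 0
  0 3 0 0 0
  0 0 0 0 0
After step 5: ants at (2,1),(1,4),(1,4)
  0 0 0 0 2
  0 0 0 0 3
  0 1 0 0 0
  0 2 0 0 0
  0 0 0 0 0

0 0 0 0 2
0 0 0 0 3
0 1 0 0 0
0 2 0 0 0
0 0 0 0 0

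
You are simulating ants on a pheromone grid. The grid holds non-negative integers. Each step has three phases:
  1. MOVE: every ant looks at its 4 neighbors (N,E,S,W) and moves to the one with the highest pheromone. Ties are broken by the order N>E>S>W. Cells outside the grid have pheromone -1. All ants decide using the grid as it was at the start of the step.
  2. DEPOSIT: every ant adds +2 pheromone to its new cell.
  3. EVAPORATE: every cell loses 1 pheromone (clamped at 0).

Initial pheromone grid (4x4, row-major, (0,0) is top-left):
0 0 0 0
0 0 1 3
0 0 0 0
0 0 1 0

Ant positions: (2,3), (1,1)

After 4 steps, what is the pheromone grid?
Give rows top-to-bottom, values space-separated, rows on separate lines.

After step 1: ants at (1,3),(1,2)
  0 0 0 0
  0 0 2 4
  0 0 0 0
  0 0 0 0
After step 2: ants at (1,2),(1,3)
  0 0 0 0
  0 0 3 5
  0 0 0 0
  0 0 0 0
After step 3: ants at (1,3),(1,2)
  0 0 0 0
  0 0 4 6
  0 0 0 0
  0 0 0 0
After step 4: ants at (1,2),(1,3)
  0 0 0 0
  0 0 5 7
  0 0 0 0
  0 0 0 0

0 0 0 0
0 0 5 7
0 0 0 0
0 0 0 0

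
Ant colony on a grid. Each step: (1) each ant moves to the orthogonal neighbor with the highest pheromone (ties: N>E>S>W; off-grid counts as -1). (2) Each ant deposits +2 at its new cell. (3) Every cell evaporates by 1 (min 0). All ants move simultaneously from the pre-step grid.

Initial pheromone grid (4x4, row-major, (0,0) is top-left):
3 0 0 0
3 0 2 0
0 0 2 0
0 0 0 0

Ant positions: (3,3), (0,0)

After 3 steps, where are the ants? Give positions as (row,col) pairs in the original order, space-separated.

Step 1: ant0:(3,3)->N->(2,3) | ant1:(0,0)->S->(1,0)
  grid max=4 at (1,0)
Step 2: ant0:(2,3)->W->(2,2) | ant1:(1,0)->N->(0,0)
  grid max=3 at (0,0)
Step 3: ant0:(2,2)->N->(1,2) | ant1:(0,0)->S->(1,0)
  grid max=4 at (1,0)

(1,2) (1,0)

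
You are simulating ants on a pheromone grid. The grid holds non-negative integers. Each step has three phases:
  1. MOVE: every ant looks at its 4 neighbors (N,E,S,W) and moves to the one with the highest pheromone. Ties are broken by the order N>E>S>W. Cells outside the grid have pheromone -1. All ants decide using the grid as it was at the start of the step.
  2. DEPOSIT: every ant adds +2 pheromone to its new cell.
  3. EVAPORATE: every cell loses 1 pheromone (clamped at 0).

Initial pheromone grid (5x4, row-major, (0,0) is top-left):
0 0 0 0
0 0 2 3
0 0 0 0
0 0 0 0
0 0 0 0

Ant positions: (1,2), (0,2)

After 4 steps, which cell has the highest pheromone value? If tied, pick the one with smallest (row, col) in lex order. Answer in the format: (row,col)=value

Step 1: ant0:(1,2)->E->(1,3) | ant1:(0,2)->S->(1,2)
  grid max=4 at (1,3)
Step 2: ant0:(1,3)->W->(1,2) | ant1:(1,2)->E->(1,3)
  grid max=5 at (1,3)
Step 3: ant0:(1,2)->E->(1,3) | ant1:(1,3)->W->(1,2)
  grid max=6 at (1,3)
Step 4: ant0:(1,3)->W->(1,2) | ant1:(1,2)->E->(1,3)
  grid max=7 at (1,3)
Final grid:
  0 0 0 0
  0 0 6 7
  0 0 0 0
  0 0 0 0
  0 0 0 0
Max pheromone 7 at (1,3)

Answer: (1,3)=7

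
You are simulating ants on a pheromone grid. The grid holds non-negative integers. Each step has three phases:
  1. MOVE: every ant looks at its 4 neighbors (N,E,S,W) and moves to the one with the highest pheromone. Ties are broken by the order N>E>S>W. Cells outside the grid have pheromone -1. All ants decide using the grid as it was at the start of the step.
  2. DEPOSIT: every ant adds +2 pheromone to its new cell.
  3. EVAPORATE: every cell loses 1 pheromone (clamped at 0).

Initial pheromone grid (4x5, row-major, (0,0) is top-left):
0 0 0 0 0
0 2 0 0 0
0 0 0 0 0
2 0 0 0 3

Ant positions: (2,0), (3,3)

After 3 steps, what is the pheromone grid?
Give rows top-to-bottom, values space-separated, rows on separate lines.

After step 1: ants at (3,0),(3,4)
  0 0 0 0 0
  0 1 0 0 0
  0 0 0 0 0
  3 0 0 0 4
After step 2: ants at (2,0),(2,4)
  0 0 0 0 0
  0 0 0 0 0
  1 0 0 0 1
  2 0 0 0 3
After step 3: ants at (3,0),(3,4)
  0 0 0 0 0
  0 0 0 0 0
  0 0 0 0 0
  3 0 0 0 4

0 0 0 0 0
0 0 0 0 0
0 0 0 0 0
3 0 0 0 4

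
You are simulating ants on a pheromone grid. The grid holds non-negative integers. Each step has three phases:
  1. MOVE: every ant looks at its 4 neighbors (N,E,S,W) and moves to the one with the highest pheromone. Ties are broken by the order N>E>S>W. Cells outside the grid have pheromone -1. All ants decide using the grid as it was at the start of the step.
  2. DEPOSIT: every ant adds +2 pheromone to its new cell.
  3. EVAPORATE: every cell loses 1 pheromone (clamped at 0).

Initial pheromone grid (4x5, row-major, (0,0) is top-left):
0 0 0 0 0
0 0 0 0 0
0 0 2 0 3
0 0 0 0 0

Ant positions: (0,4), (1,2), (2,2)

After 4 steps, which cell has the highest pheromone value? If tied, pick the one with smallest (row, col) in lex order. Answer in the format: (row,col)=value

Step 1: ant0:(0,4)->S->(1,4) | ant1:(1,2)->S->(2,2) | ant2:(2,2)->N->(1,2)
  grid max=3 at (2,2)
Step 2: ant0:(1,4)->S->(2,4) | ant1:(2,2)->N->(1,2) | ant2:(1,2)->S->(2,2)
  grid max=4 at (2,2)
Step 3: ant0:(2,4)->N->(1,4) | ant1:(1,2)->S->(2,2) | ant2:(2,2)->N->(1,2)
  grid max=5 at (2,2)
Step 4: ant0:(1,4)->S->(2,4) | ant1:(2,2)->N->(1,2) | ant2:(1,2)->S->(2,2)
  grid max=6 at (2,2)
Final grid:
  0 0 0 0 0
  0 0 4 0 0
  0 0 6 0 3
  0 0 0 0 0
Max pheromone 6 at (2,2)

Answer: (2,2)=6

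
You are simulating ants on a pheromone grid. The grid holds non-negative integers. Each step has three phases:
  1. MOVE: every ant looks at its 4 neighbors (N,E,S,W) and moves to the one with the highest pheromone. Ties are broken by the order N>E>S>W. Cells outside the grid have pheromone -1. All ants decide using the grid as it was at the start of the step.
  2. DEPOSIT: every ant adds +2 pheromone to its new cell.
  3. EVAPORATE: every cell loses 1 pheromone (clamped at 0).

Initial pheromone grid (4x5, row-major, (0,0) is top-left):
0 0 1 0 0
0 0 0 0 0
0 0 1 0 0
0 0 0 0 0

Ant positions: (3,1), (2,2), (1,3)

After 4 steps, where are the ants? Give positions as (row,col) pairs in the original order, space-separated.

Step 1: ant0:(3,1)->N->(2,1) | ant1:(2,2)->N->(1,2) | ant2:(1,3)->N->(0,3)
  grid max=1 at (0,3)
Step 2: ant0:(2,1)->N->(1,1) | ant1:(1,2)->N->(0,2) | ant2:(0,3)->E->(0,4)
  grid max=1 at (0,2)
Step 3: ant0:(1,1)->N->(0,1) | ant1:(0,2)->E->(0,3) | ant2:(0,4)->S->(1,4)
  grid max=1 at (0,1)
Step 4: ant0:(0,1)->E->(0,2) | ant1:(0,3)->E->(0,4) | ant2:(1,4)->N->(0,4)
  grid max=3 at (0,4)

(0,2) (0,4) (0,4)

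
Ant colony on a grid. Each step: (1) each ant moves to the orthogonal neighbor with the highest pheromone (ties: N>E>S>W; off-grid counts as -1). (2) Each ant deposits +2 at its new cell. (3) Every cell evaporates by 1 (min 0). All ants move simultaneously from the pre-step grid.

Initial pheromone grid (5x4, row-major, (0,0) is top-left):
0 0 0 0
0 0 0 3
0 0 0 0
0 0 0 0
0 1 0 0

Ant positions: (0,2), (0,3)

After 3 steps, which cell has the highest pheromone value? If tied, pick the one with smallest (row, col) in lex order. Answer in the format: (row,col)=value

Answer: (1,3)=6

Derivation:
Step 1: ant0:(0,2)->E->(0,3) | ant1:(0,3)->S->(1,3)
  grid max=4 at (1,3)
Step 2: ant0:(0,3)->S->(1,3) | ant1:(1,3)->N->(0,3)
  grid max=5 at (1,3)
Step 3: ant0:(1,3)->N->(0,3) | ant1:(0,3)->S->(1,3)
  grid max=6 at (1,3)
Final grid:
  0 0 0 3
  0 0 0 6
  0 0 0 0
  0 0 0 0
  0 0 0 0
Max pheromone 6 at (1,3)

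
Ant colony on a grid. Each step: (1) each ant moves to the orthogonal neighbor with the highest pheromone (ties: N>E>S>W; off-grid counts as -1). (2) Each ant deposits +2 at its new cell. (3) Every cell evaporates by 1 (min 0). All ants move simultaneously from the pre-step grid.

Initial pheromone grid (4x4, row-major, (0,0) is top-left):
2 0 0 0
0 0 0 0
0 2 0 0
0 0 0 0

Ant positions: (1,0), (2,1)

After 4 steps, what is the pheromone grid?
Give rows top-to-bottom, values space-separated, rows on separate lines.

After step 1: ants at (0,0),(1,1)
  3 0 0 0
  0 1 0 0
  0 1 0 0
  0 0 0 0
After step 2: ants at (0,1),(2,1)
  2 1 0 0
  0 0 0 0
  0 2 0 0
  0 0 0 0
After step 3: ants at (0,0),(1,1)
  3 0 0 0
  0 1 0 0
  0 1 0 0
  0 0 0 0
After step 4: ants at (0,1),(2,1)
  2 1 0 0
  0 0 0 0
  0 2 0 0
  0 0 0 0

2 1 0 0
0 0 0 0
0 2 0 0
0 0 0 0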